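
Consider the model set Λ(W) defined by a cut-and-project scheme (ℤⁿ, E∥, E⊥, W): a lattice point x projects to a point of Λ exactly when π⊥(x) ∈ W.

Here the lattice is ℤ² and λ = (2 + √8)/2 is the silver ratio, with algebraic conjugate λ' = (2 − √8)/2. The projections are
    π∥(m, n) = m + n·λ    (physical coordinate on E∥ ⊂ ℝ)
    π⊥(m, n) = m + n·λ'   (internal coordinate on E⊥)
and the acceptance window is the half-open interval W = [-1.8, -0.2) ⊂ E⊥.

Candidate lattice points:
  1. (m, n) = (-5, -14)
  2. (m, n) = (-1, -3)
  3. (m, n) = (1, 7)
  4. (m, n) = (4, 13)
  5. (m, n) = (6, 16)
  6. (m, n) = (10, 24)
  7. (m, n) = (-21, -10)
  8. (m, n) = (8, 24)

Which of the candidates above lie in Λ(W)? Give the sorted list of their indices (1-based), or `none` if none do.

4, 5

Numerically λ ≈ 2.414214 and λ' = −1/λ ≈ -0.414214.
candidate 1: (m,n)=(-5,-14) → π∥ = -5-14·λ ≈ -38.798990, π⊥ = -5-14·λ' ≈ 0.798990 ∉ [-1.8, -0.2) ⇒ out
candidate 2: (m,n)=(-1,-3) → π∥ = -1-3·λ ≈ -8.242641, π⊥ = -1-3·λ' ≈ 0.242641 ∉ [-1.8, -0.2) ⇒ out
candidate 3: (m,n)=(1,7) → π∥ = 1+7·λ ≈ 17.899495, π⊥ = 1+7·λ' ≈ -1.899495 ∉ [-1.8, -0.2) ⇒ out
candidate 4: (m,n)=(4,13) → π∥ = 4+13·λ ≈ 35.384776, π⊥ = 4+13·λ' ≈ -1.384776 ∈ [-1.8, -0.2) ⇒ IN Λ
candidate 5: (m,n)=(6,16) → π∥ = 6+16·λ ≈ 44.627417, π⊥ = 6+16·λ' ≈ -0.627417 ∈ [-1.8, -0.2) ⇒ IN Λ
candidate 6: (m,n)=(10,24) → π∥ = 10+24·λ ≈ 67.941125, π⊥ = 10+24·λ' ≈ 0.058875 ∉ [-1.8, -0.2) ⇒ out
candidate 7: (m,n)=(-21,-10) → π∥ = -21-10·λ ≈ -45.142136, π⊥ = -21-10·λ' ≈ -16.857864 ∉ [-1.8, -0.2) ⇒ out
candidate 8: (m,n)=(8,24) → π∥ = 8+24·λ ≈ 65.941125, π⊥ = 8+24·λ' ≈ -1.941125 ∉ [-1.8, -0.2) ⇒ out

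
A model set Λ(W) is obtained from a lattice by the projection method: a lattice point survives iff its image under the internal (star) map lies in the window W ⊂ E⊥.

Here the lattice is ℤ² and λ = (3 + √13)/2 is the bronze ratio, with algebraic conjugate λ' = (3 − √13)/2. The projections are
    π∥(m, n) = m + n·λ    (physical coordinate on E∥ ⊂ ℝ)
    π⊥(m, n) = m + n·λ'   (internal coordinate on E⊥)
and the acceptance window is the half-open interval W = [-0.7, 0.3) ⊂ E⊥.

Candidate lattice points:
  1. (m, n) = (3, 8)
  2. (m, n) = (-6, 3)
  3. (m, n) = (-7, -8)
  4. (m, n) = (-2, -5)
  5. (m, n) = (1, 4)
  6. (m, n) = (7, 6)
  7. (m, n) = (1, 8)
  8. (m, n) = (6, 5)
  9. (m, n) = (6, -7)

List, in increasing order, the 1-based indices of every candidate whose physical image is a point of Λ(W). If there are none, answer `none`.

4, 5

Compute λ' = (3−√13)/2 = -0.3028, so π⊥(m,n) = m -0.3028·n.
[1] lift (3,8): star map gives 0.5778; window check -0.7 ≤ 0.5778 < 0.3 is false → out
[2] lift (-6,3): star map gives -6.9083; window check -0.7 ≤ -6.9083 < 0.3 is false → out
[3] lift (-7,-8): star map gives -4.5778; window check -0.7 ≤ -4.5778 < 0.3 is false → out
[4] lift (-2,-5): star map gives -0.4861; window check -0.7 ≤ -0.4861 < 0.3 is true → IN Λ
[5] lift (1,4): star map gives -0.2111; window check -0.7 ≤ -0.2111 < 0.3 is true → IN Λ
[6] lift (7,6): star map gives 5.1833; window check -0.7 ≤ 5.1833 < 0.3 is false → out
[7] lift (1,8): star map gives -1.4222; window check -0.7 ≤ -1.4222 < 0.3 is false → out
[8] lift (6,5): star map gives 4.4861; window check -0.7 ≤ 4.4861 < 0.3 is false → out
[9] lift (6,-7): star map gives 8.1194; window check -0.7 ≤ 8.1194 < 0.3 is false → out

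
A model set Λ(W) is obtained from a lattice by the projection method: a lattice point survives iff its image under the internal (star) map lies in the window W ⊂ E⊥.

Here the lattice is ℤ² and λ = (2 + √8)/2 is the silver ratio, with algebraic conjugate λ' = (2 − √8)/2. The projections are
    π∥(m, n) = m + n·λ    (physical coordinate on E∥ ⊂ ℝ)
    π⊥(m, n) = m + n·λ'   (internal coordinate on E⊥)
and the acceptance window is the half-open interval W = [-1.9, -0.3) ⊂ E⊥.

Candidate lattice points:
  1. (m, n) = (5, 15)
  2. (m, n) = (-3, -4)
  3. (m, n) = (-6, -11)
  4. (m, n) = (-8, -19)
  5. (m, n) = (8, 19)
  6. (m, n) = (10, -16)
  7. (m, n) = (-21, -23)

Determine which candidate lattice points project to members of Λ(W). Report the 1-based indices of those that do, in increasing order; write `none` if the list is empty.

1, 2, 3

Numerically λ ≈ 2.41421 and λ' = −1/λ ≈ -0.41421.
#1 (5,15): internal coord 5 + (15)·λ' = -1.21320; -1.21320 ∈ [-1.9, -0.3) → IN Λ
#2 (-3,-4): internal coord -3 + (-4)·λ' = -1.34315; -1.34315 ∈ [-1.9, -0.3) → IN Λ
#3 (-6,-11): internal coord -6 + (-11)·λ' = -1.44365; -1.44365 ∈ [-1.9, -0.3) → IN Λ
#4 (-8,-19): internal coord -8 + (-19)·λ' = -0.12994; -0.12994 ∉ [-1.9, -0.3) → out
#5 (8,19): internal coord 8 + (19)·λ' = +0.12994; +0.12994 ∉ [-1.9, -0.3) → out
#6 (10,-16): internal coord 10 + (-16)·λ' = +16.62742; +16.62742 ∉ [-1.9, -0.3) → out
#7 (-21,-23): internal coord -21 + (-23)·λ' = -11.47309; -11.47309 ∉ [-1.9, -0.3) → out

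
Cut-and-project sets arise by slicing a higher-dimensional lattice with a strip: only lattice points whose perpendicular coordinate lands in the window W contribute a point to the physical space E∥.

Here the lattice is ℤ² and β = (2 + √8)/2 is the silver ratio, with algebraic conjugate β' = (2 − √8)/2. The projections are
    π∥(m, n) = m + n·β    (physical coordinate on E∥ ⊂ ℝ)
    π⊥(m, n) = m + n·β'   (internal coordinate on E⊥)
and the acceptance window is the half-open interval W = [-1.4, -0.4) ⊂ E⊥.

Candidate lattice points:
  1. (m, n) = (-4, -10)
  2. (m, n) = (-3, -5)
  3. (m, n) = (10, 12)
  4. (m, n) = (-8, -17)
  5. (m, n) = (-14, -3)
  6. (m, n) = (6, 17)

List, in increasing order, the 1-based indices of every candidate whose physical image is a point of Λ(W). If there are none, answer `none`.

2, 4, 6

Compute β' = (2−√8)/2 = -0.414214, so π⊥(m,n) = m -0.414214·n.
[1] lift (-4,-10): star map gives 0.142136; window check -1.4 ≤ 0.142136 < -0.4 is false → out
[2] lift (-3,-5): star map gives -0.928932; window check -1.4 ≤ -0.928932 < -0.4 is true → IN Λ
[3] lift (10,12): star map gives 5.029437; window check -1.4 ≤ 5.029437 < -0.4 is false → out
[4] lift (-8,-17): star map gives -0.958369; window check -1.4 ≤ -0.958369 < -0.4 is true → IN Λ
[5] lift (-14,-3): star map gives -12.757359; window check -1.4 ≤ -12.757359 < -0.4 is false → out
[6] lift (6,17): star map gives -1.041631; window check -1.4 ≤ -1.041631 < -0.4 is true → IN Λ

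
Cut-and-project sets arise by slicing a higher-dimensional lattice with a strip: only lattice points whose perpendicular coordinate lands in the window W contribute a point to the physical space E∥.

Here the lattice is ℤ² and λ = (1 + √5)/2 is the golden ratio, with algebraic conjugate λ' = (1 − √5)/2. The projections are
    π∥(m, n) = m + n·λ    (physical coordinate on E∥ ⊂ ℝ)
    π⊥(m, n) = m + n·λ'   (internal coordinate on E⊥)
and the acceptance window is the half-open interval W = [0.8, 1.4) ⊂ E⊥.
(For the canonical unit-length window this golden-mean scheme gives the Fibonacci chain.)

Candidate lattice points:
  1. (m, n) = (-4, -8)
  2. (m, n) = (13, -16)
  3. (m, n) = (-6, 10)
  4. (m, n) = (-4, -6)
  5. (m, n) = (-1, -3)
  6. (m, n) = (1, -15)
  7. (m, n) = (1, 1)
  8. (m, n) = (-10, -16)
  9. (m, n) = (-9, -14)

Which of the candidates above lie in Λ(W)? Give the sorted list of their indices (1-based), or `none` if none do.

1, 5

Numerically λ ≈ 1.618034 and λ' = −1/λ ≈ -0.618034.
candidate 1: (m,n)=(-4,-8) → π∥ = -4-8·λ ≈ -16.944272, π⊥ = -4-8·λ' ≈ 0.944272 ∈ [0.8, 1.4) ⇒ IN Λ
candidate 2: (m,n)=(13,-16) → π∥ = 13-16·λ ≈ -12.888544, π⊥ = 13-16·λ' ≈ 22.888544 ∉ [0.8, 1.4) ⇒ out
candidate 3: (m,n)=(-6,10) → π∥ = -6+10·λ ≈ 10.180340, π⊥ = -6+10·λ' ≈ -12.180340 ∉ [0.8, 1.4) ⇒ out
candidate 4: (m,n)=(-4,-6) → π∥ = -4-6·λ ≈ -13.708204, π⊥ = -4-6·λ' ≈ -0.291796 ∉ [0.8, 1.4) ⇒ out
candidate 5: (m,n)=(-1,-3) → π∥ = -1-3·λ ≈ -5.854102, π⊥ = -1-3·λ' ≈ 0.854102 ∈ [0.8, 1.4) ⇒ IN Λ
candidate 6: (m,n)=(1,-15) → π∥ = 1-15·λ ≈ -23.270510, π⊥ = 1-15·λ' ≈ 10.270510 ∉ [0.8, 1.4) ⇒ out
candidate 7: (m,n)=(1,1) → π∥ = 1+1·λ ≈ 2.618034, π⊥ = 1+1·λ' ≈ 0.381966 ∉ [0.8, 1.4) ⇒ out
candidate 8: (m,n)=(-10,-16) → π∥ = -10-16·λ ≈ -35.888544, π⊥ = -10-16·λ' ≈ -0.111456 ∉ [0.8, 1.4) ⇒ out
candidate 9: (m,n)=(-9,-14) → π∥ = -9-14·λ ≈ -31.652476, π⊥ = -9-14·λ' ≈ -0.347524 ∉ [0.8, 1.4) ⇒ out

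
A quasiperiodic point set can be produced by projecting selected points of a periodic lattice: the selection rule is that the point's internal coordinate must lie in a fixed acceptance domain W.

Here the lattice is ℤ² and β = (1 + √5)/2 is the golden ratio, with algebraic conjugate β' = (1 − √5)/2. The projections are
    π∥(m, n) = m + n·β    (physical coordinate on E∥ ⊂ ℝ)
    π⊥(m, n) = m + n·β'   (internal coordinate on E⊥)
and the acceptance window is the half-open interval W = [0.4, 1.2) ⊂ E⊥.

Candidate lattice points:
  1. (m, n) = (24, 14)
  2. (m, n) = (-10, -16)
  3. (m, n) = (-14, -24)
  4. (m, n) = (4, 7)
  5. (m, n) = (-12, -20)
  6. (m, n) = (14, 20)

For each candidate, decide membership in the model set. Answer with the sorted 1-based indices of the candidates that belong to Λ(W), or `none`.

3

Numerically β ≈ 1.6180 and β' = −1/β ≈ -0.6180.
candidate 1: (m,n)=(24,14) → π∥ = 24+14·β ≈ 46.6525, π⊥ = 24+14·β' ≈ 15.3475 ∉ [0.4, 1.2) ⇒ out
candidate 2: (m,n)=(-10,-16) → π∥ = -10-16·β ≈ -35.8885, π⊥ = -10-16·β' ≈ -0.1115 ∉ [0.4, 1.2) ⇒ out
candidate 3: (m,n)=(-14,-24) → π∥ = -14-24·β ≈ -52.8328, π⊥ = -14-24·β' ≈ 0.8328 ∈ [0.4, 1.2) ⇒ IN Λ
candidate 4: (m,n)=(4,7) → π∥ = 4+7·β ≈ 15.3262, π⊥ = 4+7·β' ≈ -0.3262 ∉ [0.4, 1.2) ⇒ out
candidate 5: (m,n)=(-12,-20) → π∥ = -12-20·β ≈ -44.3607, π⊥ = -12-20·β' ≈ 0.3607 ∉ [0.4, 1.2) ⇒ out
candidate 6: (m,n)=(14,20) → π∥ = 14+20·β ≈ 46.3607, π⊥ = 14+20·β' ≈ 1.6393 ∉ [0.4, 1.2) ⇒ out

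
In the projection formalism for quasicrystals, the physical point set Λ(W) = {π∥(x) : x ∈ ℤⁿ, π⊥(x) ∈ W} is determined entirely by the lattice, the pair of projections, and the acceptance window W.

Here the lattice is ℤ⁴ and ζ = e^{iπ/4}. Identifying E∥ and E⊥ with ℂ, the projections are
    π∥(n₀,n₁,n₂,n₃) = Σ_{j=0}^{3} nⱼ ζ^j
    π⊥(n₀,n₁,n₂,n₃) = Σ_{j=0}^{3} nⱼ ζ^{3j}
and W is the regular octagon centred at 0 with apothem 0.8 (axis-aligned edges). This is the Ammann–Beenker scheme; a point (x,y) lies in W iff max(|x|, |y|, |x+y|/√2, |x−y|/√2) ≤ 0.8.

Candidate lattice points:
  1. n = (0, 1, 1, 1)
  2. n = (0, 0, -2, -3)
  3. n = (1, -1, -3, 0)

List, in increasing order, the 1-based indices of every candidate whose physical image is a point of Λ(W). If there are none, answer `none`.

1

Internal map: ζ^{3j} for j=0..3 gives (1,0), (−√2/2,√2/2), (0,−1), (√2/2,√2/2).
#1 (0, 1, 1, 1): internal (0.0000, 0.4142); octagon support 0.4142 vs apothem 0.8 → ∈ W
#2 (0, 0, -2, -3): internal (-2.1213, -0.1213); octagon support 2.1213 vs apothem 0.8 → ∉ W
#3 (1, -1, -3, 0): internal (1.7071, 2.2929); octagon support 2.8284 vs apothem 0.8 → ∉ W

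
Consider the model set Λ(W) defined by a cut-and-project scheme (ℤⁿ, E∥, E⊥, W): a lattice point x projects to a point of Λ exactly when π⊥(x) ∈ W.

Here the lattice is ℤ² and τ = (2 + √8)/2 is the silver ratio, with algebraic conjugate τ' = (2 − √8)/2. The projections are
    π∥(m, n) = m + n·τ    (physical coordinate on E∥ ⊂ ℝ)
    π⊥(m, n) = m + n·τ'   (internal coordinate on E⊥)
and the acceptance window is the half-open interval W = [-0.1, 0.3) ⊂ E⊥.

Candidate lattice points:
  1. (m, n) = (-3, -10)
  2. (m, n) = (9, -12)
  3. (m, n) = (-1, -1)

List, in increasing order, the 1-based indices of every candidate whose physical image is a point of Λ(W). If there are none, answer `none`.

Numerically τ ≈ 2.414214 and τ' = −1/τ ≈ -0.414214.
#1 (-3,-10): internal coord -3 + (-10)·τ' = +1.142136; +1.142136 ∉ [-0.1, 0.3) → out
#2 (9,-12): internal coord 9 + (-12)·τ' = +13.970563; +13.970563 ∉ [-0.1, 0.3) → out
#3 (-1,-1): internal coord -1 + (-1)·τ' = -0.585786; -0.585786 ∉ [-0.1, 0.3) → out

none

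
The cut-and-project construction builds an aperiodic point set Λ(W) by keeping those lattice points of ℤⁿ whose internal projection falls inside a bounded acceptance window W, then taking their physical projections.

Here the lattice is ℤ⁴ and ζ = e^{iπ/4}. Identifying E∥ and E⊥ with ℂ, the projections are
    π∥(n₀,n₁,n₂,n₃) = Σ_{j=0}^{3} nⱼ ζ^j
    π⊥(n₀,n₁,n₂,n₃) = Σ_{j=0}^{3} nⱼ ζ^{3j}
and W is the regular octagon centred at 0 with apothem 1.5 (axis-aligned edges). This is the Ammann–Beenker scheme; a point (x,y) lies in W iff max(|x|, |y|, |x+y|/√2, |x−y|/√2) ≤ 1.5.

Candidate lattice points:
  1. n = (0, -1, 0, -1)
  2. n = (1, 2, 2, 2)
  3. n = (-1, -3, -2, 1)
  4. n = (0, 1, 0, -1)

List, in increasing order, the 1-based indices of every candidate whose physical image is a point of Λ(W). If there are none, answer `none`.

1, 2, 4

Internal map: ζ^{3j} for j=0..3 gives (1,0), (−√2/2,√2/2), (0,−1), (√2/2,√2/2).
candidate 1: n = (0, -1, 0, -1) → π⊥ ≈ (+0.0000, -1.4142); max(|x|,|y|,|x±y|/√2) = 1.4142 ≤ 1.5 ⇒ ∈ W
candidate 2: n = (1, 2, 2, 2) → π⊥ ≈ (+1.0000, +0.8284); max(|x|,|y|,|x±y|/√2) = 1.2929 ≤ 1.5 ⇒ ∈ W
candidate 3: n = (-1, -3, -2, 1) → π⊥ ≈ (+1.8284, +0.5858); max(|x|,|y|,|x±y|/√2) = 1.8284 > 1.5 ⇒ ∉ W
candidate 4: n = (0, 1, 0, -1) → π⊥ ≈ (-1.4142, +0.0000); max(|x|,|y|,|x±y|/√2) = 1.4142 ≤ 1.5 ⇒ ∈ W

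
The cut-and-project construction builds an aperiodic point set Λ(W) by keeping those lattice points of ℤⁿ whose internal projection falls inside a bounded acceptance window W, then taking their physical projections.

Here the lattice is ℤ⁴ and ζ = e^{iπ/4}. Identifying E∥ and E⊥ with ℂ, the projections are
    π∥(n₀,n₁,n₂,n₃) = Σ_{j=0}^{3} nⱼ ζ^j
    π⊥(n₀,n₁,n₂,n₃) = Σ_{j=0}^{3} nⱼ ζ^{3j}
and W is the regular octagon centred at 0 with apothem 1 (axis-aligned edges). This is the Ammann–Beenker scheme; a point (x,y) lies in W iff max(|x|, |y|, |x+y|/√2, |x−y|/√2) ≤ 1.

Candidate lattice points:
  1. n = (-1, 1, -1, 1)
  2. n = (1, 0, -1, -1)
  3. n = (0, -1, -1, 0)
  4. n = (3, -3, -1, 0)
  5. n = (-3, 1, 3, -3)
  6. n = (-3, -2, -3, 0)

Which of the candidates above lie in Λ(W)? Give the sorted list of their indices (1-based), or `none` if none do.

With ζ = e^{iπ/4} the internal vectors are ζ^0,ζ^3,ζ^6,ζ^9.
#1 (-1, 1, -1, 1): internal (-1.000000, 2.414214); octagon support 2.414214 vs apothem 1 → ∉ W
#2 (1, 0, -1, -1): internal (0.292893, 0.292893); octagon support 0.414214 vs apothem 1 → ∈ W
#3 (0, -1, -1, 0): internal (0.707107, 0.292893); octagon support 0.707107 vs apothem 1 → ∈ W
#4 (3, -3, -1, 0): internal (5.121320, -1.121320); octagon support 5.121320 vs apothem 1 → ∉ W
#5 (-3, 1, 3, -3): internal (-5.828427, -4.414214); octagon support 7.242641 vs apothem 1 → ∉ W
#6 (-3, -2, -3, 0): internal (-1.585786, 1.585786); octagon support 2.242641 vs apothem 1 → ∉ W

2, 3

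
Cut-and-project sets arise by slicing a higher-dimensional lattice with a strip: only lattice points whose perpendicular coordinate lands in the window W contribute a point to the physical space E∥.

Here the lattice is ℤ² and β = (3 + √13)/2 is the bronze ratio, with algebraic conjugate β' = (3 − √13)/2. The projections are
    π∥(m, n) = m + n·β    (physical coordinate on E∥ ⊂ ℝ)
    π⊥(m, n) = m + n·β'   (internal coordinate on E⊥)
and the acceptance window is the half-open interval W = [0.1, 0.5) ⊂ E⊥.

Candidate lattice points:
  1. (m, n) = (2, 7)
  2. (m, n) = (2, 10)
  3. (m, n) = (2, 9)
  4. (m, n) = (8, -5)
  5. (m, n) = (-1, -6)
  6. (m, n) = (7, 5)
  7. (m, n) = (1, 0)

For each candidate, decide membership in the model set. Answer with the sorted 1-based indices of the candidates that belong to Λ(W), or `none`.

Numerically β ≈ 3.302776 and β' = −1/β ≈ -0.302776.
candidate 1: (m,n)=(2,7) → π∥ = 2+7·β ≈ 25.119429, π⊥ = 2+7·β' ≈ -0.119429 ∉ [0.1, 0.5) ⇒ out
candidate 2: (m,n)=(2,10) → π∥ = 2+10·β ≈ 35.027756, π⊥ = 2+10·β' ≈ -1.027756 ∉ [0.1, 0.5) ⇒ out
candidate 3: (m,n)=(2,9) → π∥ = 2+9·β ≈ 31.724981, π⊥ = 2+9·β' ≈ -0.724981 ∉ [0.1, 0.5) ⇒ out
candidate 4: (m,n)=(8,-5) → π∥ = 8-5·β ≈ -8.513878, π⊥ = 8-5·β' ≈ 9.513878 ∉ [0.1, 0.5) ⇒ out
candidate 5: (m,n)=(-1,-6) → π∥ = -1-6·β ≈ -20.816654, π⊥ = -1-6·β' ≈ 0.816654 ∉ [0.1, 0.5) ⇒ out
candidate 6: (m,n)=(7,5) → π∥ = 7+5·β ≈ 23.513878, π⊥ = 7+5·β' ≈ 5.486122 ∉ [0.1, 0.5) ⇒ out
candidate 7: (m,n)=(1,0) → π∥ = 1+0·β ≈ 1.000000, π⊥ = 1+0·β' ≈ 1.000000 ∉ [0.1, 0.5) ⇒ out

none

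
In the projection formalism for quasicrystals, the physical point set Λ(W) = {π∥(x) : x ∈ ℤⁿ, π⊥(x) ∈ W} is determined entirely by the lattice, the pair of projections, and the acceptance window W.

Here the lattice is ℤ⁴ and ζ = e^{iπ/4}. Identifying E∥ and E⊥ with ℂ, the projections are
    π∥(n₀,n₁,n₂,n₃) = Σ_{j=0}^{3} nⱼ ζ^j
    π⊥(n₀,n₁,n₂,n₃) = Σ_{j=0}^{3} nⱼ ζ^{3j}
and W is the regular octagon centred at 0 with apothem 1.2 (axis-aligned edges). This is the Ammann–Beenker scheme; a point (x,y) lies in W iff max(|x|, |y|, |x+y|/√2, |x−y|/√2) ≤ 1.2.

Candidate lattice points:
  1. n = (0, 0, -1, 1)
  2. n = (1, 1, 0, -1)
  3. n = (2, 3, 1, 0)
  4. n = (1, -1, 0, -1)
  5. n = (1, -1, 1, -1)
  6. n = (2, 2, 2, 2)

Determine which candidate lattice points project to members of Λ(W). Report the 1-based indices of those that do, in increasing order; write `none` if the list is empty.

2, 3

Internal map: ζ^{3j} for j=0..3 gives (1,0), (−√2/2,√2/2), (0,−1), (√2/2,√2/2).
candidate 1: n = (0, 0, -1, 1) → π⊥ ≈ (+0.70711, +1.70711); max(|x|,|y|,|x±y|/√2) = 1.70711 > 1.2 ⇒ ∉ W
candidate 2: n = (1, 1, 0, -1) → π⊥ ≈ (-0.41421, +0.00000); max(|x|,|y|,|x±y|/√2) = 0.41421 ≤ 1.2 ⇒ ∈ W
candidate 3: n = (2, 3, 1, 0) → π⊥ ≈ (-0.12132, +1.12132); max(|x|,|y|,|x±y|/√2) = 1.12132 ≤ 1.2 ⇒ ∈ W
candidate 4: n = (1, -1, 0, -1) → π⊥ ≈ (+1.00000, -1.41421); max(|x|,|y|,|x±y|/√2) = 1.70711 > 1.2 ⇒ ∉ W
candidate 5: n = (1, -1, 1, -1) → π⊥ ≈ (+1.00000, -2.41421); max(|x|,|y|,|x±y|/√2) = 2.41421 > 1.2 ⇒ ∉ W
candidate 6: n = (2, 2, 2, 2) → π⊥ ≈ (+2.00000, +0.82843); max(|x|,|y|,|x±y|/√2) = 2.00000 > 1.2 ⇒ ∉ W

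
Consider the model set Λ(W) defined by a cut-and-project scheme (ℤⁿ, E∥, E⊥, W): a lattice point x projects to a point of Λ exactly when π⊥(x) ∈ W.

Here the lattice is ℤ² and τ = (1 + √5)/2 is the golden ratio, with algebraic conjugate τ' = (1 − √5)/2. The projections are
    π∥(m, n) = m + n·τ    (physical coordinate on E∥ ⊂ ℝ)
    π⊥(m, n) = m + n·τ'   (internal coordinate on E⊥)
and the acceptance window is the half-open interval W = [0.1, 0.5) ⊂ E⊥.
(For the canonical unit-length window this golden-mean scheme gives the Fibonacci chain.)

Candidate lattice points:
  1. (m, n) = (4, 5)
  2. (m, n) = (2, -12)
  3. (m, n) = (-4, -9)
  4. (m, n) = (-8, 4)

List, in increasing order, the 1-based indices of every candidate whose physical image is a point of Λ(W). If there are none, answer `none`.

none

Compute τ' = (1−√5)/2 = -0.6180, so π⊥(m,n) = m -0.6180·n.
[1] lift (4,5): star map gives 0.9098; window check 0.1 ≤ 0.9098 < 0.5 is false → out
[2] lift (2,-12): star map gives 9.4164; window check 0.1 ≤ 9.4164 < 0.5 is false → out
[3] lift (-4,-9): star map gives 1.5623; window check 0.1 ≤ 1.5623 < 0.5 is false → out
[4] lift (-8,4): star map gives -10.4721; window check 0.1 ≤ -10.4721 < 0.5 is false → out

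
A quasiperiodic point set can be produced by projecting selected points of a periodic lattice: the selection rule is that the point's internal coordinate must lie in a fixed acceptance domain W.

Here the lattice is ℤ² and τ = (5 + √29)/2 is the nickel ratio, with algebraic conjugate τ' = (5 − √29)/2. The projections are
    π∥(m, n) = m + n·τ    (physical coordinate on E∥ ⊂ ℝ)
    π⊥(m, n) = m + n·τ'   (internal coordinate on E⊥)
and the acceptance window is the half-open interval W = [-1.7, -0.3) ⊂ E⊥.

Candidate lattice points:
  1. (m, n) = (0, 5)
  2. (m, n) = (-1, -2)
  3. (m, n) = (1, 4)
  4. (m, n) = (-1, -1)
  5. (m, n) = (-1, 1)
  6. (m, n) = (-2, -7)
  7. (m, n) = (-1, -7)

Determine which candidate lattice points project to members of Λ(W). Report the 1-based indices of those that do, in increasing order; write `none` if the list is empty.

1, 2, 4, 5, 6

Numerically τ ≈ 5.1926 and τ' = −1/τ ≈ -0.1926.
[1] lift (0,5): star map gives -0.9629; window check -1.7 ≤ -0.9629 < -0.3 is true → IN Λ
[2] lift (-1,-2): star map gives -0.6148; window check -1.7 ≤ -0.6148 < -0.3 is true → IN Λ
[3] lift (1,4): star map gives 0.2297; window check -1.7 ≤ 0.2297 < -0.3 is false → out
[4] lift (-1,-1): star map gives -0.8074; window check -1.7 ≤ -0.8074 < -0.3 is true → IN Λ
[5] lift (-1,1): star map gives -1.1926; window check -1.7 ≤ -1.1926 < -0.3 is true → IN Λ
[6] lift (-2,-7): star map gives -0.6519; window check -1.7 ≤ -0.6519 < -0.3 is true → IN Λ
[7] lift (-1,-7): star map gives 0.3481; window check -1.7 ≤ 0.3481 < -0.3 is false → out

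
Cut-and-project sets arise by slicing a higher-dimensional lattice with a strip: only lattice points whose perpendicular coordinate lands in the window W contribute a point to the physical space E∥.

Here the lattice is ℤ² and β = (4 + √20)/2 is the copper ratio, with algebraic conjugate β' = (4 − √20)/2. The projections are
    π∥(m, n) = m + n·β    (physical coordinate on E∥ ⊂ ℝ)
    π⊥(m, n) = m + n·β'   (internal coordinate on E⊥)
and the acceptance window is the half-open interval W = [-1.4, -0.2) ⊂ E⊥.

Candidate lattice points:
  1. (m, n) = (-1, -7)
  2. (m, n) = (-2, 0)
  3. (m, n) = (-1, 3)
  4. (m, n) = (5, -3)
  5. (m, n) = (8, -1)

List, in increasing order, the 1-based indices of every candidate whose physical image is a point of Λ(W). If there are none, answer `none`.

none

Numerically β ≈ 4.236068 and β' = −1/β ≈ -0.236068.
candidate 1: (m,n)=(-1,-7) → π∥ = -1-7·β ≈ -30.652476, π⊥ = -1-7·β' ≈ 0.652476 ∉ [-1.4, -0.2) ⇒ out
candidate 2: (m,n)=(-2,0) → π∥ = -2+0·β ≈ -2.000000, π⊥ = -2+0·β' ≈ -2.000000 ∉ [-1.4, -0.2) ⇒ out
candidate 3: (m,n)=(-1,3) → π∥ = -1+3·β ≈ 11.708204, π⊥ = -1+3·β' ≈ -1.708204 ∉ [-1.4, -0.2) ⇒ out
candidate 4: (m,n)=(5,-3) → π∥ = 5-3·β ≈ -7.708204, π⊥ = 5-3·β' ≈ 5.708204 ∉ [-1.4, -0.2) ⇒ out
candidate 5: (m,n)=(8,-1) → π∥ = 8-1·β ≈ 3.763932, π⊥ = 8-1·β' ≈ 8.236068 ∉ [-1.4, -0.2) ⇒ out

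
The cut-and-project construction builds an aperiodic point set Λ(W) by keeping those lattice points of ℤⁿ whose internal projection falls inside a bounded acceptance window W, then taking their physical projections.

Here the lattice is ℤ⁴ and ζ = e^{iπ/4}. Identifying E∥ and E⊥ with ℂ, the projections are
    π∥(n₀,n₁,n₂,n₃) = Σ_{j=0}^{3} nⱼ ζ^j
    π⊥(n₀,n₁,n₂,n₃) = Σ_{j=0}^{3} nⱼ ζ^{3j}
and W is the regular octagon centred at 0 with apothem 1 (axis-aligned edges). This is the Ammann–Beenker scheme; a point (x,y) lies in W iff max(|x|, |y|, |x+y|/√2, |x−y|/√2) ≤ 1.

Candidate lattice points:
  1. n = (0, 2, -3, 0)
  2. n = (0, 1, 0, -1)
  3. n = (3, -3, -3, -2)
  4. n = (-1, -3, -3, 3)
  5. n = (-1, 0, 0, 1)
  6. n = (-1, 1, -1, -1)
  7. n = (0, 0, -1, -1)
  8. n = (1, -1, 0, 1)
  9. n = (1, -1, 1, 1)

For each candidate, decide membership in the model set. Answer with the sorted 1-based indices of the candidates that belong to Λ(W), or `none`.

With ζ = e^{iπ/4} the internal vectors are ζ^0,ζ^3,ζ^6,ζ^9.
#1 (0, 2, -3, 0): internal (-1.41421, 4.41421); octagon support 4.41421 vs apothem 1 → ∉ W
#2 (0, 1, 0, -1): internal (-1.41421, 0.00000); octagon support 1.41421 vs apothem 1 → ∉ W
#3 (3, -3, -3, -2): internal (3.70711, -0.53553); octagon support 3.70711 vs apothem 1 → ∉ W
#4 (-1, -3, -3, 3): internal (3.24264, 3.00000); octagon support 4.41421 vs apothem 1 → ∉ W
#5 (-1, 0, 0, 1): internal (-0.29289, 0.70711); octagon support 0.70711 vs apothem 1 → ∈ W
#6 (-1, 1, -1, -1): internal (-2.41421, 1.00000); octagon support 2.41421 vs apothem 1 → ∉ W
#7 (0, 0, -1, -1): internal (-0.70711, 0.29289); octagon support 0.70711 vs apothem 1 → ∈ W
#8 (1, -1, 0, 1): internal (2.41421, 0.00000); octagon support 2.41421 vs apothem 1 → ∉ W
#9 (1, -1, 1, 1): internal (2.41421, -1.00000); octagon support 2.41421 vs apothem 1 → ∉ W

5, 7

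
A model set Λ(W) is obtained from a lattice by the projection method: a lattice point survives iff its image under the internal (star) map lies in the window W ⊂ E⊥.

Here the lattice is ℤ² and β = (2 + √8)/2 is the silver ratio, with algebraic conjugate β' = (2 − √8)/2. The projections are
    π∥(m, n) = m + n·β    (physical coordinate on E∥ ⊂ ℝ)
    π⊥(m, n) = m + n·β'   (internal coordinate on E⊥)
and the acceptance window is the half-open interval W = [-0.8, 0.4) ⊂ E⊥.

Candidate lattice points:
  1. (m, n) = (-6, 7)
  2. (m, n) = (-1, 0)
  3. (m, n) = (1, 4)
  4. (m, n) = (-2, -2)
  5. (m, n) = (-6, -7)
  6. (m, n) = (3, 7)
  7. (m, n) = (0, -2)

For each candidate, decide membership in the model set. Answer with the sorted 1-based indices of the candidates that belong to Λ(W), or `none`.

3, 6

Compute β' = (2−√8)/2 = -0.414214, so π⊥(m,n) = m -0.414214·n.
#1 (-6,7): internal coord -6 + (7)·β' = -8.899495; -8.899495 ∉ [-0.8, 0.4) → out
#2 (-1,0): internal coord -1 + (0)·β' = -1.000000; -1.000000 ∉ [-0.8, 0.4) → out
#3 (1,4): internal coord 1 + (4)·β' = -0.656854; -0.656854 ∈ [-0.8, 0.4) → IN Λ
#4 (-2,-2): internal coord -2 + (-2)·β' = -1.171573; -1.171573 ∉ [-0.8, 0.4) → out
#5 (-6,-7): internal coord -6 + (-7)·β' = -3.100505; -3.100505 ∉ [-0.8, 0.4) → out
#6 (3,7): internal coord 3 + (7)·β' = +0.100505; +0.100505 ∈ [-0.8, 0.4) → IN Λ
#7 (0,-2): internal coord 0 + (-2)·β' = +0.828427; +0.828427 ∉ [-0.8, 0.4) → out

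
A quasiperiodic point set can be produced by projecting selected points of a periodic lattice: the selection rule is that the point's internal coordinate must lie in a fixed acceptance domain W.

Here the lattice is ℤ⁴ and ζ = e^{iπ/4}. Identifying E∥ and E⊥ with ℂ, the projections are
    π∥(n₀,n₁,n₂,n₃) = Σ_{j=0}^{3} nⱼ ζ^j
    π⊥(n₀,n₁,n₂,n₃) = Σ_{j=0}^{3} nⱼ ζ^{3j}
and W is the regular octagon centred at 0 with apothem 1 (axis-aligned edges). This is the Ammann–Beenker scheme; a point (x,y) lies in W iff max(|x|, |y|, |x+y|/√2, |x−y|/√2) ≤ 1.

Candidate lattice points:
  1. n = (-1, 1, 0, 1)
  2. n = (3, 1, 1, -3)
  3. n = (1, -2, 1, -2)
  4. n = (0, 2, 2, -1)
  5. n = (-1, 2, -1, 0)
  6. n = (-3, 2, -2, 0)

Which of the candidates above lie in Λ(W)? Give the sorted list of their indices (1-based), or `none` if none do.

none

Internal map: ζ^{3j} for j=0..3 gives (1,0), (−√2/2,√2/2), (0,−1), (√2/2,√2/2).
#1 (-1, 1, 0, 1): internal (-1.00000, 1.41421); octagon support 1.70711 vs apothem 1 → ∉ W
#2 (3, 1, 1, -3): internal (0.17157, -2.41421); octagon support 2.41421 vs apothem 1 → ∉ W
#3 (1, -2, 1, -2): internal (1.00000, -3.82843); octagon support 3.82843 vs apothem 1 → ∉ W
#4 (0, 2, 2, -1): internal (-2.12132, -1.29289); octagon support 2.41421 vs apothem 1 → ∉ W
#5 (-1, 2, -1, 0): internal (-2.41421, 2.41421); octagon support 3.41421 vs apothem 1 → ∉ W
#6 (-3, 2, -2, 0): internal (-4.41421, 3.41421); octagon support 5.53553 vs apothem 1 → ∉ W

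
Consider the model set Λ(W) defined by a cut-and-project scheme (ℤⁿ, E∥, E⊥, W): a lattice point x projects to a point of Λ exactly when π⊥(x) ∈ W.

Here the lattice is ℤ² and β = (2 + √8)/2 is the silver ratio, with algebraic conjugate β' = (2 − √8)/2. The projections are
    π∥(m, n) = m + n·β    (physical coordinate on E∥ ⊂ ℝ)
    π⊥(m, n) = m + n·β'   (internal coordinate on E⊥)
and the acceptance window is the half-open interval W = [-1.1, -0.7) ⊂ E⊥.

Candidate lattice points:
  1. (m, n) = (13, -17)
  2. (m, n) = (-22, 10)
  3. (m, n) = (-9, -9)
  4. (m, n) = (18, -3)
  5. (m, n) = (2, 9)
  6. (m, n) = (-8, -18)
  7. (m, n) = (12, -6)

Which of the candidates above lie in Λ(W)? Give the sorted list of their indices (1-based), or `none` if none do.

Numerically β ≈ 2.4142 and β' = −1/β ≈ -0.4142.
[1] lift (13,-17): star map gives 20.0416; window check -1.1 ≤ 20.0416 < -0.7 is false → out
[2] lift (-22,10): star map gives -26.1421; window check -1.1 ≤ -26.1421 < -0.7 is false → out
[3] lift (-9,-9): star map gives -5.2721; window check -1.1 ≤ -5.2721 < -0.7 is false → out
[4] lift (18,-3): star map gives 19.2426; window check -1.1 ≤ 19.2426 < -0.7 is false → out
[5] lift (2,9): star map gives -1.7279; window check -1.1 ≤ -1.7279 < -0.7 is false → out
[6] lift (-8,-18): star map gives -0.5442; window check -1.1 ≤ -0.5442 < -0.7 is false → out
[7] lift (12,-6): star map gives 14.4853; window check -1.1 ≤ 14.4853 < -0.7 is false → out

none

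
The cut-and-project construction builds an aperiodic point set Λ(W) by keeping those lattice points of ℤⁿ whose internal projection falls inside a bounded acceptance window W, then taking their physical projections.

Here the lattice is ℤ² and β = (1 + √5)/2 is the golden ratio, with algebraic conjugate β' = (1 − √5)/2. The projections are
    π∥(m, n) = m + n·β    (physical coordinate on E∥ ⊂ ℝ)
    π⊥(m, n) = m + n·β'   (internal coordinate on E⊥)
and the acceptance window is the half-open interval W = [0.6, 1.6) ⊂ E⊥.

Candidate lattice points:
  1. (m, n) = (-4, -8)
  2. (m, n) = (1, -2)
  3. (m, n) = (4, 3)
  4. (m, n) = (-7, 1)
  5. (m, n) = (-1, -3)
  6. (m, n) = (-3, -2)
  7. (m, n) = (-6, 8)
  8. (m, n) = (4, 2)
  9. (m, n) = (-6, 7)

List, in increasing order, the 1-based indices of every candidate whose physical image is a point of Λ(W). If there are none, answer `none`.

β' = (1−√5)/2 ≈ -0.61803.
[1] lift (-4,-8): star map gives 0.94427; window check 0.6 ≤ 0.94427 < 1.6 is true → IN Λ
[2] lift (1,-2): star map gives 2.23607; window check 0.6 ≤ 2.23607 < 1.6 is false → out
[3] lift (4,3): star map gives 2.14590; window check 0.6 ≤ 2.14590 < 1.6 is false → out
[4] lift (-7,1): star map gives -7.61803; window check 0.6 ≤ -7.61803 < 1.6 is false → out
[5] lift (-1,-3): star map gives 0.85410; window check 0.6 ≤ 0.85410 < 1.6 is true → IN Λ
[6] lift (-3,-2): star map gives -1.76393; window check 0.6 ≤ -1.76393 < 1.6 is false → out
[7] lift (-6,8): star map gives -10.94427; window check 0.6 ≤ -10.94427 < 1.6 is false → out
[8] lift (4,2): star map gives 2.76393; window check 0.6 ≤ 2.76393 < 1.6 is false → out
[9] lift (-6,7): star map gives -10.32624; window check 0.6 ≤ -10.32624 < 1.6 is false → out

1, 5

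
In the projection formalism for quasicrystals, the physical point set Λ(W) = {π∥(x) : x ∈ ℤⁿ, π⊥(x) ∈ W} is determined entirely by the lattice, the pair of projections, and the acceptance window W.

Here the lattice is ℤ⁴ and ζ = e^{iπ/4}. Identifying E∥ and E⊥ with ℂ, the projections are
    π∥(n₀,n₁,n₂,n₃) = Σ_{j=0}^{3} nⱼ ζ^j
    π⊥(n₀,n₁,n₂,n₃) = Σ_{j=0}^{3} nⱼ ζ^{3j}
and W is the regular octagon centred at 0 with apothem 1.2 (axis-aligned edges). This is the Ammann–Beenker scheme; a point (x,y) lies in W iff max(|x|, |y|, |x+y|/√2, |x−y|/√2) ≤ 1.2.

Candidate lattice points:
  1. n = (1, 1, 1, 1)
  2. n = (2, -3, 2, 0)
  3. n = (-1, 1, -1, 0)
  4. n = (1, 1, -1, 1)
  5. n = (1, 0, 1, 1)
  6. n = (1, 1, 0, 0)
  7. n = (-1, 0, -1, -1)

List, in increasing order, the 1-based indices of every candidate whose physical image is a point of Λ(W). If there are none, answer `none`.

1, 6

Internal map: ζ^{3j} for j=0..3 gives (1,0), (−√2/2,√2/2), (0,−1), (√2/2,√2/2).
#1 (1, 1, 1, 1): internal (1.00000, 0.41421); octagon support 1.00000 vs apothem 1.2 → ∈ W
#2 (2, -3, 2, 0): internal (4.12132, -4.12132); octagon support 5.82843 vs apothem 1.2 → ∉ W
#3 (-1, 1, -1, 0): internal (-1.70711, 1.70711); octagon support 2.41421 vs apothem 1.2 → ∉ W
#4 (1, 1, -1, 1): internal (1.00000, 2.41421); octagon support 2.41421 vs apothem 1.2 → ∉ W
#5 (1, 0, 1, 1): internal (1.70711, -0.29289); octagon support 1.70711 vs apothem 1.2 → ∉ W
#6 (1, 1, 0, 0): internal (0.29289, 0.70711); octagon support 0.70711 vs apothem 1.2 → ∈ W
#7 (-1, 0, -1, -1): internal (-1.70711, 0.29289); octagon support 1.70711 vs apothem 1.2 → ∉ W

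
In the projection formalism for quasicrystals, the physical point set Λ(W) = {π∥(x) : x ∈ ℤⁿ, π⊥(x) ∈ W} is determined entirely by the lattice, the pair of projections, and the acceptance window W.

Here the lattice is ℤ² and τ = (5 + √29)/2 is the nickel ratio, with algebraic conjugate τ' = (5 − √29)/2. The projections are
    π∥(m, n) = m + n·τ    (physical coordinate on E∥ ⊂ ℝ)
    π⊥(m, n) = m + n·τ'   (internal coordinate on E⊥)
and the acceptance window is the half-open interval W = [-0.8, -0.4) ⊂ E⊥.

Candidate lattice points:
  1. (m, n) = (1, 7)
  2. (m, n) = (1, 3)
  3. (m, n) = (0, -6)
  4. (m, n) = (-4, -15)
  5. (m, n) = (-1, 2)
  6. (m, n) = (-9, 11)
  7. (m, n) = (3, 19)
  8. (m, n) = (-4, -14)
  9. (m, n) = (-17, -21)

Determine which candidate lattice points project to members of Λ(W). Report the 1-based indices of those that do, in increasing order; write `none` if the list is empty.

τ' = (5−√29)/2 ≈ -0.1926.
[1] lift (1,7): star map gives -0.3481; window check -0.8 ≤ -0.3481 < -0.4 is false → out
[2] lift (1,3): star map gives 0.4223; window check -0.8 ≤ 0.4223 < -0.4 is false → out
[3] lift (0,-6): star map gives 1.1555; window check -0.8 ≤ 1.1555 < -0.4 is false → out
[4] lift (-4,-15): star map gives -1.1113; window check -0.8 ≤ -1.1113 < -0.4 is false → out
[5] lift (-1,2): star map gives -1.3852; window check -0.8 ≤ -1.3852 < -0.4 is false → out
[6] lift (-9,11): star map gives -11.1184; window check -0.8 ≤ -11.1184 < -0.4 is false → out
[7] lift (3,19): star map gives -0.6591; window check -0.8 ≤ -0.6591 < -0.4 is true → IN Λ
[8] lift (-4,-14): star map gives -1.3038; window check -0.8 ≤ -1.3038 < -0.4 is false → out
[9] lift (-17,-21): star map gives -12.9558; window check -0.8 ≤ -12.9558 < -0.4 is false → out

7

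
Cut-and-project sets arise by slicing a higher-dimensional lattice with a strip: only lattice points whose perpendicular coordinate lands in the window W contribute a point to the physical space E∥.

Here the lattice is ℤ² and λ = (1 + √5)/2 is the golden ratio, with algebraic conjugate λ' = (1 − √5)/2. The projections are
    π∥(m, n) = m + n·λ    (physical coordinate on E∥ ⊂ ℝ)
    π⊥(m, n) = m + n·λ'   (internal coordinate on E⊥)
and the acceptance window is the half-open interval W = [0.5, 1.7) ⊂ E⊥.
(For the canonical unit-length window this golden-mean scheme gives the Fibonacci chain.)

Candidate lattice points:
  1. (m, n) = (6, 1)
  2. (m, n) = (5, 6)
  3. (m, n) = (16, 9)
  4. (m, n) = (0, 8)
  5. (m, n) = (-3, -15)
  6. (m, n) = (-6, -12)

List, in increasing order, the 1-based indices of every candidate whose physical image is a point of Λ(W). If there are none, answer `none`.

2, 6

Compute λ' = (1−√5)/2 = -0.6180, so π⊥(m,n) = m -0.6180·n.
[1] lift (6,1): star map gives 5.3820; window check 0.5 ≤ 5.3820 < 1.7 is false → out
[2] lift (5,6): star map gives 1.2918; window check 0.5 ≤ 1.2918 < 1.7 is true → IN Λ
[3] lift (16,9): star map gives 10.4377; window check 0.5 ≤ 10.4377 < 1.7 is false → out
[4] lift (0,8): star map gives -4.9443; window check 0.5 ≤ -4.9443 < 1.7 is false → out
[5] lift (-3,-15): star map gives 6.2705; window check 0.5 ≤ 6.2705 < 1.7 is false → out
[6] lift (-6,-12): star map gives 1.4164; window check 0.5 ≤ 1.4164 < 1.7 is true → IN Λ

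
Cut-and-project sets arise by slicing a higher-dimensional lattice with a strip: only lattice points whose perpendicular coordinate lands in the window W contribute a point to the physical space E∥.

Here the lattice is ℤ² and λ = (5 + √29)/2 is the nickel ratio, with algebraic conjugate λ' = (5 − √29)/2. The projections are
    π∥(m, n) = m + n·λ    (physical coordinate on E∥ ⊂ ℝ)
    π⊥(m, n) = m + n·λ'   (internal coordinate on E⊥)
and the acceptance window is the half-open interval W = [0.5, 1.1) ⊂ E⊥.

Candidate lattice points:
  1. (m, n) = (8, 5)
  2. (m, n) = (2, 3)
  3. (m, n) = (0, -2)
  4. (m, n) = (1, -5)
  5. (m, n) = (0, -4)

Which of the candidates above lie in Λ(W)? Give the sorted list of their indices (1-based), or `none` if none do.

Compute λ' = (5−√29)/2 = -0.1926, so π⊥(m,n) = m -0.1926·n.
[1] lift (8,5): star map gives 7.0371; window check 0.5 ≤ 7.0371 < 1.1 is false → out
[2] lift (2,3): star map gives 1.4223; window check 0.5 ≤ 1.4223 < 1.1 is false → out
[3] lift (0,-2): star map gives 0.3852; window check 0.5 ≤ 0.3852 < 1.1 is false → out
[4] lift (1,-5): star map gives 1.9629; window check 0.5 ≤ 1.9629 < 1.1 is false → out
[5] lift (0,-4): star map gives 0.7703; window check 0.5 ≤ 0.7703 < 1.1 is true → IN Λ

5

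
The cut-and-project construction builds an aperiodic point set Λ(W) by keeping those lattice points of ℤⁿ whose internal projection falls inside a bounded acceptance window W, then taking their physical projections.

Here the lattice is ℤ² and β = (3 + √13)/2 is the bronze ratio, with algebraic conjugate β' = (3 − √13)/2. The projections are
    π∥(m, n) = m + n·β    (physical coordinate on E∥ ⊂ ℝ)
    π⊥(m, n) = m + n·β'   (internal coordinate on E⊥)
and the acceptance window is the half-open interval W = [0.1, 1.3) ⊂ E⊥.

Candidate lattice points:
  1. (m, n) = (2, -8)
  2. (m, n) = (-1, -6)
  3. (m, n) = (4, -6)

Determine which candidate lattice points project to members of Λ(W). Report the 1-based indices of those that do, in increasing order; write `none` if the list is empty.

2

β' = (3−√13)/2 ≈ -0.302776.
[1] lift (2,-8): star map gives 4.422205; window check 0.1 ≤ 4.422205 < 1.3 is false → out
[2] lift (-1,-6): star map gives 0.816654; window check 0.1 ≤ 0.816654 < 1.3 is true → IN Λ
[3] lift (4,-6): star map gives 5.816654; window check 0.1 ≤ 5.816654 < 1.3 is false → out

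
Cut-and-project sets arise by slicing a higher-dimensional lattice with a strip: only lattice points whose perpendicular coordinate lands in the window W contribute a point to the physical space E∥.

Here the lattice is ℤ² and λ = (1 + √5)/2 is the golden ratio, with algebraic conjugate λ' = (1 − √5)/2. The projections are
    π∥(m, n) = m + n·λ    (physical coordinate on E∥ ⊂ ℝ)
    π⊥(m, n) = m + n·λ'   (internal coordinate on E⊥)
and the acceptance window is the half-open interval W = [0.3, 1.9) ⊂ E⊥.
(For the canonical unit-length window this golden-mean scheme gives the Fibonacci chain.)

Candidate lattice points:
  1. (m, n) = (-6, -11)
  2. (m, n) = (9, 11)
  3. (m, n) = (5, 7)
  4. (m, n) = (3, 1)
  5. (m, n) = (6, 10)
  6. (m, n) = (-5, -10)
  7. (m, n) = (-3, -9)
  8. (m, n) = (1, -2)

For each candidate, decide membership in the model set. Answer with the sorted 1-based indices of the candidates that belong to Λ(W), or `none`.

1, 3, 6

Compute λ' = (1−√5)/2 = -0.6180, so π⊥(m,n) = m -0.6180·n.
#1 (-6,-11): internal coord -6 + (-11)·λ' = +0.7984; +0.7984 ∈ [0.3, 1.9) → IN Λ
#2 (9,11): internal coord 9 + (11)·λ' = +2.2016; +2.2016 ∉ [0.3, 1.9) → out
#3 (5,7): internal coord 5 + (7)·λ' = +0.6738; +0.6738 ∈ [0.3, 1.9) → IN Λ
#4 (3,1): internal coord 3 + (1)·λ' = +2.3820; +2.3820 ∉ [0.3, 1.9) → out
#5 (6,10): internal coord 6 + (10)·λ' = -0.1803; -0.1803 ∉ [0.3, 1.9) → out
#6 (-5,-10): internal coord -5 + (-10)·λ' = +1.1803; +1.1803 ∈ [0.3, 1.9) → IN Λ
#7 (-3,-9): internal coord -3 + (-9)·λ' = +2.5623; +2.5623 ∉ [0.3, 1.9) → out
#8 (1,-2): internal coord 1 + (-2)·λ' = +2.2361; +2.2361 ∉ [0.3, 1.9) → out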